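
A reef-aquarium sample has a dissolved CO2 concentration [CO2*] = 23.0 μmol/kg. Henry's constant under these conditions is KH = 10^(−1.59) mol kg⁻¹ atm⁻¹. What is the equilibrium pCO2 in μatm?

pCO2 = 895 μatm

KH = 10^(−1.59) = 2.570×10^-2 mol kg⁻¹ atm⁻¹
pCO2 = [CO2*]/KH = 23.0×10^-6 / 2.570×10^-2 = 8.95×10^-4 atm = 895 μatm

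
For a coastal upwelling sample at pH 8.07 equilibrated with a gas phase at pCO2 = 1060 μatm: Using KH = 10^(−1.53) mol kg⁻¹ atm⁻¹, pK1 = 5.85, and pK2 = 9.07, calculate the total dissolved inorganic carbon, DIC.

[CO2*] = KH · pCO2 = 10^(−1.53) × 1060×10^-6 = 3.128×10^-5 mol/kg
α₀ = 1/(1 + K1/[H⁺] + K1K2/[H⁺]²) = 1/(1 + 10^+2.22 + 10^+1.22) = 0.005448
DIC = [CO2*]/α₀ = 3.128×10^-5 / 0.005448 = 5.74 mmol/kg

DIC = 5.74 mmol/kg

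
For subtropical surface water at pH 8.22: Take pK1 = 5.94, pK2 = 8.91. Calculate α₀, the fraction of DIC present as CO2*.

α₀ = 0.00434

α₀ = 1 / (1 + K1/[H⁺] + K1K2/[H⁺]²) = 1 / (1 + 10^+2.28 + 10^+1.59)
   = 1 / (1 + 190.55 + 38.905) = 1/230.45 = 0.004339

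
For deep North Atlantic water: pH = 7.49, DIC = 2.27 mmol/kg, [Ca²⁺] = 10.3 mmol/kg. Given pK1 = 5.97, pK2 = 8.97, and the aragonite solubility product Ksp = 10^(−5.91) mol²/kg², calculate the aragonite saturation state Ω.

α₂ = 1 / (1 + [H⁺]/K2 + [H⁺]²/(K1K2)) = 1 / (1 + 10^+1.48 + 10^-0.04)
   = 1 / (1 + 30.200 + 0.91201) = 1/32.112 = 0.03114
[CO3²⁻] = α₂ × DIC = 0.03114 × 2.27 = 0.07069 mmol/kg
Ksp = 10^(−5.91) = 1.230×10^-6
Ω = [Ca²⁺][CO3²⁻]/Ksp = (10.3×10^-3)(7.069×10^-5) / 1.230×10^-6 = 0.592

Ω = 0.592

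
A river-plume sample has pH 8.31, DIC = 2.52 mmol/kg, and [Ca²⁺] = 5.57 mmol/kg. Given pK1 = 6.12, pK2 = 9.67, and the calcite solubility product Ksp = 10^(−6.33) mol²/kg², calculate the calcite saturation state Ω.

Ω = 1.25

α₂ = 1 / (1 + [H⁺]/K2 + [H⁺]²/(K1K2)) = 1 / (1 + 10^+1.36 + 10^-0.83)
   = 1 / (1 + 22.909 + 0.14791) = 1/24.057 = 0.04157
[CO3²⁻] = α₂ × DIC = 0.04157 × 2.52 = 0.1048 mmol/kg
Ksp = 10^(−6.33) = 4.677×10^-7
Ω = [Ca²⁺][CO3²⁻]/Ksp = (5.57×10^-3)(1.048×10^-4) / 4.677×10^-7 = 1.25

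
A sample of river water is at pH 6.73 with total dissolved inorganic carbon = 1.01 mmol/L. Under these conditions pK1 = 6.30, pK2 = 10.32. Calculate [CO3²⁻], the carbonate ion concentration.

α₂ = 1 / (1 + [H⁺]/K2 + [H⁺]²/(K1K2)) = 1 / (1 + 10^+3.59 + 10^+3.16)
   = 1 / (1 + 3890.5 + 1445.4) = 1/5336.9 = 0.0001874
[CO3²⁻] = α₂ × DIC = 0.0001874 × 1.01 = 0.000189 mmol/L = 0.189 μmol/L

[CO3²⁻] = 0.189 μmol/L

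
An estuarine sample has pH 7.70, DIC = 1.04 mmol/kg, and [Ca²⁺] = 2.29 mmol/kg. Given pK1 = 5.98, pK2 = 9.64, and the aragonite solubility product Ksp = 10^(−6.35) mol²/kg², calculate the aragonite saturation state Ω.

α₂ = 1 / (1 + [H⁺]/K2 + [H⁺]²/(K1K2)) = 1 / (1 + 10^+1.94 + 10^+0.22)
   = 1 / (1 + 87.096 + 1.6596) = 1/89.756 = 0.01114
[CO3²⁻] = α₂ × DIC = 0.01114 × 1.04 = 0.01159 mmol/kg = 11.59 μmol/kg
Ksp = 10^(−6.35) = 4.467×10^-7
Ω = [Ca²⁺][CO3²⁻]/Ksp = (2.29×10^-3)(1.159×10^-5) / 4.467×10^-7 = 0.0594

Ω = 0.0594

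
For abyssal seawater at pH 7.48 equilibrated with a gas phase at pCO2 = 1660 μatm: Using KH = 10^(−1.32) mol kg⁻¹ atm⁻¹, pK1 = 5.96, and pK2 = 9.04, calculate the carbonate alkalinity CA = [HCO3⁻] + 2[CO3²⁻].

CA = 2.78 mmol/kg

[CO2*] = KH · pCO2 = 10^(−1.32) × 1660×10^-6 = 7.945×10^-5 mol/kg
α₀ = 1/(1 + K1/[H⁺] + K1K2/[H⁺]²) = 1/(1 + 10^+1.52 + 10^-0.04) = 0.02855
DIC = [CO2*]/α₀ = 7.945×10^-5 / 0.02855 = 2.783 mmol/kg
CA = (α₁ + 2α₂)·DIC = (0.9454 + 2×0.02604) × 2.783 = 2.78 mmol/kg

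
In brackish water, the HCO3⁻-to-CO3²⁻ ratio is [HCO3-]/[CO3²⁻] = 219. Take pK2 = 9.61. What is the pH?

From K2 = [H⁺][CO3²⁻]/[HCO3-]:  pH = pK2 − log₁₀([HCO3-]/[CO3²⁻])
log₁₀(219) = +2.340
pH = 9.61 − (+2.340) = 7.27

pH = 7.27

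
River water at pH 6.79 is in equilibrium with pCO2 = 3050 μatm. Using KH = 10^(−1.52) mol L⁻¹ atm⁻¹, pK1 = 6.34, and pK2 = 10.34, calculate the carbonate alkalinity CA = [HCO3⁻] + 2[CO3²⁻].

[CO2*] = KH · pCO2 = 10^(−1.52) × 3050×10^-6 = 9.211×10^-5 mol/L
α₀ = 1/(1 + K1/[H⁺] + K1K2/[H⁺]²) = 1/(1 + 10^+0.45 + 10^-3.10) = 0.2618
DIC = [CO2*]/α₀ = 9.211×10^-5 / 0.2618 = 0.3518 mmol/L
CA = (α₁ + 2α₂)·DIC = (0.7380 + 2×0.0002080) × 0.3518 = 0.260 mmol/L

CA = 0.260 mmol/L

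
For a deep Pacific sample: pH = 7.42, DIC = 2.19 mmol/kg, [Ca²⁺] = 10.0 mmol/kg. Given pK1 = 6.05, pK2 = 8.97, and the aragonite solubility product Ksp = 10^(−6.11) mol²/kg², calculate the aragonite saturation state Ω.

α₂ = 1 / (1 + [H⁺]/K2 + [H⁺]²/(K1K2)) = 1 / (1 + 10^+1.55 + 10^+0.18)
   = 1 / (1 + 35.481 + 1.5136) = 1/37.995 = 0.02632
[CO3²⁻] = α₂ × DIC = 0.02632 × 2.19 = 0.05764 mmol/kg
Ksp = 10^(−6.11) = 7.762×10^-7
Ω = [Ca²⁺][CO3²⁻]/Ksp = (10.0×10^-3)(5.764×10^-5) / 7.762×10^-7 = 0.743

Ω = 0.743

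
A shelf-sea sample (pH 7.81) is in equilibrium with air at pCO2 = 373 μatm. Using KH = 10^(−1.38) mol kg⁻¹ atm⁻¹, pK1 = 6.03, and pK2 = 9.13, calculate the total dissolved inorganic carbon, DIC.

[CO2*] = KH · pCO2 = 10^(−1.38) × 373×10^-6 = 1.555×10^-5 mol/kg
α₀ = 1/(1 + K1/[H⁺] + K1K2/[H⁺]²) = 1/(1 + 10^+1.78 + 10^+0.46) = 0.01559
DIC = [CO2*]/α₀ = 1.555×10^-5 / 0.01559 = 0.997 mmol/kg

DIC = 0.997 mmol/kg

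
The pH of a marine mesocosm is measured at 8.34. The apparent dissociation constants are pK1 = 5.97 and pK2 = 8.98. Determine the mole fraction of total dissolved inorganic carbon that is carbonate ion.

α₂ = 1 / (1 + [H⁺]/K2 + [H⁺]²/(K1K2)) = 1 / (1 + 10^+0.64 + 10^-1.73)
   = 1 / (1 + 4.3652 + 0.018621) = 1/5.3838 = 0.1857

α₂ = 0.186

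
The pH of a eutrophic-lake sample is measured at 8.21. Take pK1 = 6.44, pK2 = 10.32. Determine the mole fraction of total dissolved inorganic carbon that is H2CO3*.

α₀ = 0.0166

α₀ = 1 / (1 + K1/[H⁺] + K1K2/[H⁺]²) = 1 / (1 + 10^+1.77 + 10^-0.34)
   = 1 / (1 + 58.884 + 0.45709) = 1/60.341 = 0.01657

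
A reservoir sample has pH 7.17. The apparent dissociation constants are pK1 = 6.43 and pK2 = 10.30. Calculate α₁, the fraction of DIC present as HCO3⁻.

α₁ = 0.846

α₁ = 1 / (1 + [H⁺]/K1 + K2/[H⁺]) = 1 / (1 + 10^-0.74 + 10^-3.13)
   = 1 / (1 + 0.18197 + 0.00074131) = 1/1.1827 = 0.8455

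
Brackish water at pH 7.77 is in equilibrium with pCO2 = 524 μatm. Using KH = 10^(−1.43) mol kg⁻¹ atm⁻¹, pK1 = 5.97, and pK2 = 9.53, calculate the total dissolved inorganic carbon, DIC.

[CO2*] = KH · pCO2 = 10^(−1.43) × 524×10^-6 = 1.947×10^-5 mol/kg
α₀ = 1/(1 + K1/[H⁺] + K1K2/[H⁺]²) = 1/(1 + 10^+1.80 + 10^+0.04) = 0.01534
DIC = [CO2*]/α₀ = 1.947×10^-5 / 0.01534 = 1.27 mmol/kg

DIC = 1.27 mmol/kg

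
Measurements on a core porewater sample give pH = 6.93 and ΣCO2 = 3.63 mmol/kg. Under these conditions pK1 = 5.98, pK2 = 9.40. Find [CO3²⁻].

[CO3²⁻] = 11.0 μmol/kg

α₂ = 1 / (1 + [H⁺]/K2 + [H⁺]²/(K1K2)) = 1 / (1 + 10^+2.47 + 10^+1.52)
   = 1 / (1 + 295.12 + 33.113) = 1/329.23 = 0.003037
[CO3²⁻] = α₂ × DIC = 0.003037 × 3.63 = 0.0110 mmol/kg = 11.0 μmol/kg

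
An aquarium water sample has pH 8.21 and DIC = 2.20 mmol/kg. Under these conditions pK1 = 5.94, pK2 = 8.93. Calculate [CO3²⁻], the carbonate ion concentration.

α₂ = 1 / (1 + [H⁺]/K2 + [H⁺]²/(K1K2)) = 1 / (1 + 10^+0.72 + 10^-1.55)
   = 1 / (1 + 5.2481 + 0.028184) = 1/6.2763 = 0.1593
[CO3²⁻] = α₂ × DIC = 0.1593 × 2.20 = 0.351 mmol/kg

[CO3²⁻] = 0.351 mmol/kg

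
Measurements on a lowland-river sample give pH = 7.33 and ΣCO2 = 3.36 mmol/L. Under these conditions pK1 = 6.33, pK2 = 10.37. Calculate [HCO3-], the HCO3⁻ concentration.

[HCO3⁻] = 3.05 mmol/L

α₁ = 1 / (1 + [H⁺]/K1 + K2/[H⁺]) = 1 / (1 + 10^-1.00 + 10^-3.04)
   = 1 / (1 + 0.10000 + 0.00091201) = 1/1.1009 = 0.9083
[HCO3⁻] = α₁ × DIC = 0.9083 × 3.36 = 3.05 mmol/L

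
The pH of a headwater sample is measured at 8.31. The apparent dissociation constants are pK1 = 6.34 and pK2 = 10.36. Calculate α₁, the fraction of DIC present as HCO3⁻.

α₁ = 0.981

α₁ = 1 / (1 + [H⁺]/K1 + K2/[H⁺]) = 1 / (1 + 10^-1.97 + 10^-2.05)
   = 1 / (1 + 0.010715 + 0.0089125) = 1/1.0196 = 0.9808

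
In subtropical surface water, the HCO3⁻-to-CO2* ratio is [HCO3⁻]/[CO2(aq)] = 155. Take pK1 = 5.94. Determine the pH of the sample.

pH = 8.13

From K1 = [H⁺][HCO3⁻]/[CO2(aq)]:  pH = pK1 + log₁₀([HCO3⁻]/[CO2(aq)])
log₁₀(155) = +2.190
pH = 5.94 + (+2.190) = 8.13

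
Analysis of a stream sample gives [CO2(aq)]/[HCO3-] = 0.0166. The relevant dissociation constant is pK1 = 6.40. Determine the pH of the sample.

From K1 = [H⁺][HCO3-]/[CO2(aq)]:  pH = pK1 − log₁₀([CO2(aq)]/[HCO3-])
log₁₀(0.0166) = -1.780
pH = 6.40 − (-1.780) = 8.18

pH = 8.18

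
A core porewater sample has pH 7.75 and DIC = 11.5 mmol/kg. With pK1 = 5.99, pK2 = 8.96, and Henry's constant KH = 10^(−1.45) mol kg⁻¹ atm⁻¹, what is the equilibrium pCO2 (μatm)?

pCO2 = 5220 μatm

α₀ = 1 / (1 + K1/[H⁺] + K1K2/[H⁺]²) = 1 / (1 + 10^+1.76 + 10^+0.55)
   = 1 / (1 + 57.544 + 3.5481) = 1/62.092 = 0.01611
[CO2*] = α₀ × DIC = 0.01611 × 11.5 = 0.1852 mmol/kg
pCO2 = [CO2*]/KH = 1.852×10^-4 / 3.548×10^-2 = 5220 μatm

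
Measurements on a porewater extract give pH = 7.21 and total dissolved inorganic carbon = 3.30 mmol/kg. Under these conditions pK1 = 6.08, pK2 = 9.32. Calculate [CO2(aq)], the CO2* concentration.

[CO2*] = 0.226 mmol/kg

α₀ = 1 / (1 + K1/[H⁺] + K1K2/[H⁺]²) = 1 / (1 + 10^+1.13 + 10^-0.98)
   = 1 / (1 + 13.490 + 0.10471) = 1/14.594 = 0.06852
[CO2*] = α₀ × DIC = 0.06852 × 3.30 = 0.226 mmol/kg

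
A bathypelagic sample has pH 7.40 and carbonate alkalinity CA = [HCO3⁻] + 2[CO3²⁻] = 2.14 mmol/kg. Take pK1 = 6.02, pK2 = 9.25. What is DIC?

CA = [HCO3⁻] + 2[CO3²⁻] = (α₁ + 2α₂)·DIC
At pH 7.40: [H⁺]/K1 = 10^-1.38 = 0.041687, K2/[H⁺] = 10^-1.85 = 0.014125
α₁ = 1/(1 + 0.041687 + 0.014125) = 1/1.0558 = 0.9471; α₂ = α₁·K2/[H⁺] = 0.01338
α₁ + 2α₂ = 0.9739
DIC = CA / (α₁ + 2α₂) = 2.14 / 0.9739 = 2.20 mmol/kg

DIC = 2.20 mmol/kg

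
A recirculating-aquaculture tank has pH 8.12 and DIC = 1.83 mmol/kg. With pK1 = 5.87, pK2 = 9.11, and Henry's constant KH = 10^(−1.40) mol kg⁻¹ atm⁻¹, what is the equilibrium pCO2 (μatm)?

α₀ = 1 / (1 + K1/[H⁺] + K1K2/[H⁺]²) = 1 / (1 + 10^+2.25 + 10^+1.26)
   = 1 / (1 + 177.83 + 18.197) = 1/197.02 = 0.005075
[CO2*] = α₀ × DIC = 0.005075 × 1.83 = 0.009288 mmol/kg = 9.288 μmol/kg
pCO2 = [CO2*]/KH = 9.288×10^-6 / 3.981×10^-2 = 233 μatm

pCO2 = 233 μatm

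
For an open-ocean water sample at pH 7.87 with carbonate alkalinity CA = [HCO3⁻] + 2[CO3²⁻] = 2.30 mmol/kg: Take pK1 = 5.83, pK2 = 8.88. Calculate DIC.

CA = [HCO3⁻] + 2[CO3²⁻] = (α₁ + 2α₂)·DIC
At pH 7.87: [H⁺]/K1 = 10^-2.04 = 0.0091201, K2/[H⁺] = 10^-1.01 = 0.097724
α₁ = 1/(1 + 0.0091201 + 0.097724) = 1/1.1068 = 0.9035; α₂ = α₁·K2/[H⁺] = 0.08829
α₁ + 2α₂ = 1.0801
DIC = CA / (α₁ + 2α₂) = 2.30 / 1.0801 = 2.13 mmol/kg

DIC = 2.13 mmol/kg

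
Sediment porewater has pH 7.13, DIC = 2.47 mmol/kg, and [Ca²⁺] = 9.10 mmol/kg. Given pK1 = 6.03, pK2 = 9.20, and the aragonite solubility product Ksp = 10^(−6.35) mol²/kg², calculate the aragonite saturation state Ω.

α₂ = 1 / (1 + [H⁺]/K2 + [H⁺]²/(K1K2)) = 1 / (1 + 10^+2.07 + 10^+0.97)
   = 1 / (1 + 117.49 + 9.3325) = 1/127.82 = 0.007823
[CO3²⁻] = α₂ × DIC = 0.007823 × 2.47 = 0.01932 mmol/kg = 19.32 μmol/kg
Ksp = 10^(−6.35) = 4.467×10^-7
Ω = [Ca²⁺][CO3²⁻]/Ksp = (9.10×10^-3)(1.932×10^-5) / 4.467×10^-7 = 0.394

Ω = 0.394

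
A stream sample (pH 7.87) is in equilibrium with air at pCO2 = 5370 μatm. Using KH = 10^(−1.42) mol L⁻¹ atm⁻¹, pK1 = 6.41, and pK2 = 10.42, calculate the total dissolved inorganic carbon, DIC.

DIC = 6.11 mmol/L

[CO2*] = KH · pCO2 = 10^(−1.42) × 5370×10^-6 = 2.042×10^-4 mol/L
α₀ = 1/(1 + K1/[H⁺] + K1K2/[H⁺]²) = 1/(1 + 10^+1.46 + 10^-1.09) = 0.03342
DIC = [CO2*]/α₀ = 2.042×10^-4 / 0.03342 = 6.11 mmol/L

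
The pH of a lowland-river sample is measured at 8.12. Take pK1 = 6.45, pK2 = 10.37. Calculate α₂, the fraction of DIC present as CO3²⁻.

α₂ = 0.00548

α₂ = 1 / (1 + [H⁺]/K2 + [H⁺]²/(K1K2)) = 1 / (1 + 10^+2.25 + 10^+0.58)
   = 1 / (1 + 177.83 + 3.8019) = 1/182.63 = 0.005476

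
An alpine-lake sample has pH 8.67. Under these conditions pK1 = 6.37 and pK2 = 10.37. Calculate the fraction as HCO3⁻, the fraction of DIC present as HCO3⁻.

α₁ = 1 / (1 + [H⁺]/K1 + K2/[H⁺]) = 1 / (1 + 10^-2.30 + 10^-1.70)
   = 1 / (1 + 0.0050119 + 0.019953) = 1/1.0250 = 0.9756

α₁ = 0.976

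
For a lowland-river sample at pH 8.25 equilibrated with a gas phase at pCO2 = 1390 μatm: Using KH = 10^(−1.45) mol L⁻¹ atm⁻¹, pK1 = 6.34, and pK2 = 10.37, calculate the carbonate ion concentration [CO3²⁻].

[CO3²⁻] = 0.0304 mmol/L

[CO2*] = KH · pCO2 = 10^(−1.45) × 1390×10^-6 = 4.932×10^-5 mol/L
α₀ = 1/(1 + K1/[H⁺] + K1K2/[H⁺]²) = 1/(1 + 10^+1.91 + 10^-0.21) = 0.01206
DIC = [CO2*]/α₀ = 4.932×10^-5 / 0.01206 = 4.089 mmol/L
[CO3²⁻] = α₂·DIC; α₂ = 0.007438, so [CO3²⁻] = 0.007438 × 4.089 = 0.0304 mmol/L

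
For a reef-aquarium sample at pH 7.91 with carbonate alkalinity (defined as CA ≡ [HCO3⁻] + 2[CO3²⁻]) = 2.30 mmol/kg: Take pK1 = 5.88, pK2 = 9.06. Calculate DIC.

CA = [HCO3⁻] + 2[CO3²⁻] = (α₁ + 2α₂)·DIC
At pH 7.91: [H⁺]/K1 = 10^-2.03 = 0.0093325, K2/[H⁺] = 10^-1.15 = 0.070795
α₁ = 1/(1 + 0.0093325 + 0.070795) = 1/1.0801 = 0.9258; α₂ = α₁·K2/[H⁺] = 0.06554
α₁ + 2α₂ = 1.0569
DIC = CA / (α₁ + 2α₂) = 2.30 / 1.0569 = 2.18 mmol/kg

DIC = 2.18 mmol/kg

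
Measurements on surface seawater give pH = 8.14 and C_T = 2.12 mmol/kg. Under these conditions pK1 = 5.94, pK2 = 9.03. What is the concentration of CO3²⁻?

α₂ = 1 / (1 + [H⁺]/K2 + [H⁺]²/(K1K2)) = 1 / (1 + 10^+0.89 + 10^-1.31)
   = 1 / (1 + 7.7625 + 0.048978) = 1/8.8114 = 0.1135
[CO3²⁻] = α₂ × DIC = 0.1135 × 2.12 = 0.241 mmol/kg

[CO3²⁻] = 0.241 mmol/kg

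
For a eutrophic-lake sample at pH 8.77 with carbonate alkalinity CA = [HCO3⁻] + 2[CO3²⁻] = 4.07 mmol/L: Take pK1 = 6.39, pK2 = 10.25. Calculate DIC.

CA = [HCO3⁻] + 2[CO3²⁻] = (α₁ + 2α₂)·DIC
At pH 8.77: [H⁺]/K1 = 10^-2.38 = 0.0041687, K2/[H⁺] = 10^-1.48 = 0.033113
α₁ = 1/(1 + 0.0041687 + 0.033113) = 1/1.0373 = 0.9641; α₂ = α₁·K2/[H⁺] = 0.03192
α₁ + 2α₂ = 1.0279
DIC = CA / (α₁ + 2α₂) = 4.07 / 1.0279 = 3.96 mmol/L

DIC = 3.96 mmol/L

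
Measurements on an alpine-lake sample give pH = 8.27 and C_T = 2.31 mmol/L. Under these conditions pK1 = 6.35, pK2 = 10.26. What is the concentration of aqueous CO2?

[CO2*] = 0.0272 mmol/L

α₀ = 1 / (1 + K1/[H⁺] + K1K2/[H⁺]²) = 1 / (1 + 10^+1.92 + 10^-0.07)
   = 1 / (1 + 83.176 + 0.85114) = 1/85.028 = 0.01176
[CO2*] = α₀ × DIC = 0.01176 × 2.31 = 0.0272 mmol/L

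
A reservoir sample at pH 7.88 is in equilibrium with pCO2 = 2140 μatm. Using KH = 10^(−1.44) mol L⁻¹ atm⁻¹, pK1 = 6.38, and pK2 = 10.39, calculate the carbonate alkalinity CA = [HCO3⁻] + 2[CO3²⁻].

[CO2*] = KH · pCO2 = 10^(−1.44) × 2140×10^-6 = 7.770×10^-5 mol/L
α₀ = 1/(1 + K1/[H⁺] + K1K2/[H⁺]²) = 1/(1 + 10^+1.50 + 10^-1.01) = 0.03056
DIC = [CO2*]/α₀ = 7.770×10^-5 / 0.03056 = 2.542 mmol/L
CA = (α₁ + 2α₂)·DIC = (0.9665 + 2×0.002987) × 2.542 = 2.47 mmol/L

CA = 2.47 mmol/L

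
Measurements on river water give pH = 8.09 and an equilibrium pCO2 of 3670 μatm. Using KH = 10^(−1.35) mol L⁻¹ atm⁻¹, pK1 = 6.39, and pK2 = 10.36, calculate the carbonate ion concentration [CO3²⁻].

[CO3²⁻] = 0.0441 mmol/L

[CO2*] = KH · pCO2 = 10^(−1.35) × 3670×10^-6 = 1.639×10^-4 mol/L
α₀ = 1/(1 + K1/[H⁺] + K1K2/[H⁺]²) = 1/(1 + 10^+1.70 + 10^-0.57) = 0.01946
DIC = [CO2*]/α₀ = 1.639×10^-4 / 0.01946 = 8.424 mmol/L
[CO3²⁻] = α₂·DIC; α₂ = 0.005238, so [CO3²⁻] = 0.005238 × 8.424 = 0.0441 mmol/L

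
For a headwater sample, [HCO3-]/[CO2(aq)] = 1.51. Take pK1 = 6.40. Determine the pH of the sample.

pH = 6.58

From K1 = [H⁺][HCO3-]/[CO2(aq)]:  pH = pK1 + log₁₀([HCO3-]/[CO2(aq)])
log₁₀(1.51) = +0.179
pH = 6.40 + (+0.179) = 6.58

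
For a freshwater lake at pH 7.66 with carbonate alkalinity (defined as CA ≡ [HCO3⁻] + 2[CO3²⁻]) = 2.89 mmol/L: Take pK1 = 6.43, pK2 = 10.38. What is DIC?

DIC = 3.05 mmol/L

CA = [HCO3⁻] + 2[CO3²⁻] = (α₁ + 2α₂)·DIC
At pH 7.66: [H⁺]/K1 = 10^-1.23 = 0.058884, K2/[H⁺] = 10^-2.72 = 0.0019055
α₁ = 1/(1 + 0.058884 + 0.0019055) = 1/1.0608 = 0.9427; α₂ = α₁·K2/[H⁺] = 0.001796
α₁ + 2α₂ = 0.9463
DIC = CA / (α₁ + 2α₂) = 2.89 / 0.9463 = 3.05 mmol/L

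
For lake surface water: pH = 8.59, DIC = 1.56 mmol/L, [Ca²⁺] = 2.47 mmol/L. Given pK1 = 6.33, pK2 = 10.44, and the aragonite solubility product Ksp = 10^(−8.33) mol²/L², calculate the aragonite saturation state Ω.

α₂ = 1 / (1 + [H⁺]/K2 + [H⁺]²/(K1K2)) = 1 / (1 + 10^+1.85 + 10^-0.41)
   = 1 / (1 + 70.795 + 0.38905) = 1/72.184 = 0.01385
[CO3²⁻] = α₂ × DIC = 0.01385 × 1.56 = 0.02161 mmol/L
Ksp = 10^(−8.33) = 4.677×10^-9
Ω = [Ca²⁺][CO3²⁻]/Ksp = (2.47×10^-3)(2.161×10^-5) / 4.677×10^-9 = 11.4

Ω = 11.4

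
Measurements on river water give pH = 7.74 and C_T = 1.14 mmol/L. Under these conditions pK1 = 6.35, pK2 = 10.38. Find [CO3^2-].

[CO3²⁻] = 2.50 μmol/L

α₂ = 1 / (1 + [H⁺]/K2 + [H⁺]²/(K1K2)) = 1 / (1 + 10^+2.64 + 10^+1.25)
   = 1 / (1 + 436.52 + 17.783) = 1/455.30 = 0.002196
[CO3²⁻] = α₂ × DIC = 0.002196 × 1.14 = 0.00250 mmol/L = 2.50 μmol/L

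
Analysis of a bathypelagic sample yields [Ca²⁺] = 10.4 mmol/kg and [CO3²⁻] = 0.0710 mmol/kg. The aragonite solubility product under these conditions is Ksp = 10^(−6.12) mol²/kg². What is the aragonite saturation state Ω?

Ω = 0.973

Ksp = 10^(−6.12) = 7.586×10^-7
Ω = [Ca²⁺][CO3²⁻]/Ksp = (10.4×10^-3)(0.0710×10^-3) / 7.586×10^-7 = 0.973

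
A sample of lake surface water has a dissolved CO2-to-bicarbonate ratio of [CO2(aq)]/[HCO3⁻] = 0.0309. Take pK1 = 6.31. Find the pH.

From K1 = [H⁺][HCO3⁻]/[CO2(aq)]:  pH = pK1 − log₁₀([CO2(aq)]/[HCO3⁻])
log₁₀(0.0309) = -1.510
pH = 6.31 − (-1.510) = 7.82

pH = 7.82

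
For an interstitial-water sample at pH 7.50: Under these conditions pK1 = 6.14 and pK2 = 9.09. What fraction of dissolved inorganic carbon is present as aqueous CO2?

α₀ = 0.0408

α₀ = 1 / (1 + K1/[H⁺] + K1K2/[H⁺]²) = 1 / (1 + 10^+1.36 + 10^-0.23)
   = 1 / (1 + 22.909 + 0.58884) = 1/24.498 = 0.04082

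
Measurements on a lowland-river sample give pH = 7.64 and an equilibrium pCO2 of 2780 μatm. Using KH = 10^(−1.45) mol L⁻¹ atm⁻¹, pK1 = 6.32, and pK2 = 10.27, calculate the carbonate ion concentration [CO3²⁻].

[CO2*] = KH · pCO2 = 10^(−1.45) × 2780×10^-6 = 9.864×10^-5 mol/L
α₀ = 1/(1 + K1/[H⁺] + K1K2/[H⁺]²) = 1/(1 + 10^+1.32 + 10^-1.31) = 0.04557
DIC = [CO2*]/α₀ = 9.864×10^-5 / 0.04557 = 2.164 mmol/L
[CO3²⁻] = α₂·DIC; α₂ = 0.002232, so [CO3²⁻] = 0.002232 × 2.164 = 0.00483 mmol/L = 4.83 μmol/L

[CO3²⁻] = 4.83 μmol/L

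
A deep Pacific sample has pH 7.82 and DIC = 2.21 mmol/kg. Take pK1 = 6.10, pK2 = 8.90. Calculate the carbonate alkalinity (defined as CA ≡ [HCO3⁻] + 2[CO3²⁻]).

CA = 2.34 mmol/kg

CA = [HCO3⁻] + 2[CO3²⁻] = (α₁ + 2α₂)·DIC
At pH 7.82: [H⁺]/K1 = 10^-1.72 = 0.019055, K2/[H⁺] = 10^-1.08 = 0.083176
α₁ = 1/(1 + 0.019055 + 0.083176) = 1/1.1022 = 0.9073; α₂ = α₁·K2/[H⁺] = 0.07546
α₁ + 2α₂ = 1.0582
CA = 1.0582 × 2.21 = 2.34 mmol/kg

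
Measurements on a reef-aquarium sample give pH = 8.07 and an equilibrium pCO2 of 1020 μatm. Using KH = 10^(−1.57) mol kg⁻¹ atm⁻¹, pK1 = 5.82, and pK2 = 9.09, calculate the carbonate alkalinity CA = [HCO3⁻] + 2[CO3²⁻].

[CO2*] = KH · pCO2 = 10^(−1.57) × 1020×10^-6 = 2.745×10^-5 mol/kg
α₀ = 1/(1 + K1/[H⁺] + K1K2/[H⁺]²) = 1/(1 + 10^+2.25 + 10^+1.23) = 0.005107
DIC = [CO2*]/α₀ = 2.745×10^-5 / 0.005107 = 5.376 mmol/kg
CA = (α₁ + 2α₂)·DIC = (0.9082 + 2×0.08673) × 5.376 = 5.81 mmol/kg

CA = 5.81 mmol/kg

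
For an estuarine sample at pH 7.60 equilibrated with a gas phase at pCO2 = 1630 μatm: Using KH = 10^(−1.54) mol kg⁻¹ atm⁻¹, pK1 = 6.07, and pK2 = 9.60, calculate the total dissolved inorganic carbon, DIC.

[CO2*] = KH · pCO2 = 10^(−1.54) × 1630×10^-6 = 4.701×10^-5 mol/kg
α₀ = 1/(1 + K1/[H⁺] + K1K2/[H⁺]²) = 1/(1 + 10^+1.53 + 10^-0.47) = 0.02839
DIC = [CO2*]/α₀ = 4.701×10^-5 / 0.02839 = 1.66 mmol/kg

DIC = 1.66 mmol/kg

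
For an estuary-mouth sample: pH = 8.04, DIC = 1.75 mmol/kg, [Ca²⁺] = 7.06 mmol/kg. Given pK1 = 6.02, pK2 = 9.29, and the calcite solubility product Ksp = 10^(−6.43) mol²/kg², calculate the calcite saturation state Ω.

Ω = 1.75

α₂ = 1 / (1 + [H⁺]/K2 + [H⁺]²/(K1K2)) = 1 / (1 + 10^+1.25 + 10^-0.77)
   = 1 / (1 + 17.783 + 0.16982) = 1/18.953 = 0.05276
[CO3²⁻] = α₂ × DIC = 0.05276 × 1.75 = 0.09234 mmol/kg
Ksp = 10^(−6.43) = 3.715×10^-7
Ω = [Ca²⁺][CO3²⁻]/Ksp = (7.06×10^-3)(9.234×10^-5) / 3.715×10^-7 = 1.75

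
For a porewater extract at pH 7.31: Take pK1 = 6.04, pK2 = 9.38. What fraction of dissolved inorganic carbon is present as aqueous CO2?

α₀ = 0.0506

α₀ = 1 / (1 + K1/[H⁺] + K1K2/[H⁺]²) = 1 / (1 + 10^+1.27 + 10^-0.80)
   = 1 / (1 + 18.621 + 0.15849) = 1/19.779 = 0.05056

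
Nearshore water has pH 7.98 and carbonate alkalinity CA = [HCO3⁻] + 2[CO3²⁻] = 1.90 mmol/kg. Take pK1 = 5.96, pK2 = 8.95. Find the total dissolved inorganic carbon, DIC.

CA = [HCO3⁻] + 2[CO3²⁻] = (α₁ + 2α₂)·DIC
At pH 7.98: [H⁺]/K1 = 10^-2.02 = 0.0095499, K2/[H⁺] = 10^-0.97 = 0.10715
α₁ = 1/(1 + 0.0095499 + 0.10715) = 1/1.1167 = 0.8955; α₂ = α₁·K2/[H⁺] = 0.09595
α₁ + 2α₂ = 1.0874
DIC = CA / (α₁ + 2α₂) = 1.90 / 1.0874 = 1.75 mmol/kg

DIC = 1.75 mmol/kg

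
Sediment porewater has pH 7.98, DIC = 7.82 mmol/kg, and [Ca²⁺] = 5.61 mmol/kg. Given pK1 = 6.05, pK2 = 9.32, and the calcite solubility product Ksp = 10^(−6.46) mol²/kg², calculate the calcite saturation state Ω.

α₂ = 1 / (1 + [H⁺]/K2 + [H⁺]²/(K1K2)) = 1 / (1 + 10^+1.34 + 10^-0.59)
   = 1 / (1 + 21.878 + 0.25704) = 1/23.135 = 0.04323
[CO3²⁻] = α₂ × DIC = 0.04323 × 7.82 = 0.3380 mmol/kg
Ksp = 10^(−6.46) = 3.467×10^-7
Ω = [Ca²⁺][CO3²⁻]/Ksp = (5.61×10^-3)(3.380×10^-4) / 3.467×10^-7 = 5.47

Ω = 5.47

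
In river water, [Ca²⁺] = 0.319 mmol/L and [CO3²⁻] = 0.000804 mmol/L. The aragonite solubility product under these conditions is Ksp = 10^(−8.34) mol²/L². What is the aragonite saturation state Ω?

Ksp = 10^(−8.34) = 4.571×10^-9
Ω = [Ca²⁺][CO3²⁻]/Ksp = (0.319×10^-3)(0.000804×10^-3) / 4.571×10^-9 = 0.0561

Ω = 0.0561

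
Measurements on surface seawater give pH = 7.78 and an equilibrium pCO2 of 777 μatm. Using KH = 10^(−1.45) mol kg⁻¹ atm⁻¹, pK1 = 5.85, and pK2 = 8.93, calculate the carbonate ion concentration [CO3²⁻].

[CO3²⁻] = 0.166 mmol/kg

[CO2*] = KH · pCO2 = 10^(−1.45) × 777×10^-6 = 2.757×10^-5 mol/kg
α₀ = 1/(1 + K1/[H⁺] + K1K2/[H⁺]²) = 1/(1 + 10^+1.93 + 10^+0.78) = 0.01085
DIC = [CO2*]/α₀ = 2.757×10^-5 / 0.01085 = 2.540 mmol/kg
[CO3²⁻] = α₂·DIC; α₂ = 0.06540, so [CO3²⁻] = 0.06540 × 2.540 = 0.166 mmol/kg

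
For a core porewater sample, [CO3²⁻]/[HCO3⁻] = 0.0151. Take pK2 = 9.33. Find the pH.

From K2 = [H⁺][CO3²⁻]/[HCO3⁻]:  pH = pK2 + log₁₀([CO3²⁻]/[HCO3⁻])
log₁₀(0.0151) = -1.821
pH = 9.33 + (-1.821) = 7.51

pH = 7.51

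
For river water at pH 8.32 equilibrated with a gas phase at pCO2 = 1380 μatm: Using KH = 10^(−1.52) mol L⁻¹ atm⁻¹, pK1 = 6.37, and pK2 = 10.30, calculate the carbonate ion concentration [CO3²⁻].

[CO2*] = KH · pCO2 = 10^(−1.52) × 1380×10^-6 = 4.168×10^-5 mol/L
α₀ = 1/(1 + K1/[H⁺] + K1K2/[H⁺]²) = 1/(1 + 10^+1.95 + 10^-0.03) = 0.01098
DIC = [CO2*]/α₀ = 4.168×10^-5 / 0.01098 = 3.795 mmol/L
[CO3²⁻] = α₂·DIC; α₂ = 0.01025, so [CO3²⁻] = 0.01025 × 3.795 = 0.0389 mmol/L

[CO3²⁻] = 0.0389 mmol/L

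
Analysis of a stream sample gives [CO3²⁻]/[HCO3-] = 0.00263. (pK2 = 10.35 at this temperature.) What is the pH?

pH = 7.77

From K2 = [H⁺][CO3²⁻]/[HCO3-]:  pH = pK2 + log₁₀([CO3²⁻]/[HCO3-])
log₁₀(0.00263) = -2.580
pH = 10.35 + (-2.580) = 7.77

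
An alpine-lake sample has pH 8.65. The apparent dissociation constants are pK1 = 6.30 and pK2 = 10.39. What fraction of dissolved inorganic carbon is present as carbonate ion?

α₂ = 0.0178

α₂ = 1 / (1 + [H⁺]/K2 + [H⁺]²/(K1K2)) = 1 / (1 + 10^+1.74 + 10^-0.61)
   = 1 / (1 + 54.954 + 0.24547) = 1/56.200 = 0.01779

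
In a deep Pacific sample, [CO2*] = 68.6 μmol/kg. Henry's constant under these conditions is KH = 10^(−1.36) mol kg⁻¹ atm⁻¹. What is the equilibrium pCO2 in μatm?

pCO2 = 1570 μatm

KH = 10^(−1.36) = 4.365×10^-2 mol kg⁻¹ atm⁻¹
pCO2 = [CO2*]/KH = 68.6×10^-6 / 4.365×10^-2 = 1.57×10^-3 atm = 1570 μatm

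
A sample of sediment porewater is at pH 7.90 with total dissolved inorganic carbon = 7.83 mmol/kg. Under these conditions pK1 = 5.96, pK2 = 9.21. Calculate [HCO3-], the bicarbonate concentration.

[HCO3⁻] = 7.38 mmol/kg

α₁ = 1 / (1 + [H⁺]/K1 + K2/[H⁺]) = 1 / (1 + 10^-1.94 + 10^-1.31)
   = 1 / (1 + 0.011482 + 0.048978) = 1/1.0605 = 0.9430
[HCO3⁻] = α₁ × DIC = 0.9430 × 7.83 = 7.38 mmol/kg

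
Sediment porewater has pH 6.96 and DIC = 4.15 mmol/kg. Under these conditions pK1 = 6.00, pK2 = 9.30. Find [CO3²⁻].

α₂ = 1 / (1 + [H⁺]/K2 + [H⁺]²/(K1K2)) = 1 / (1 + 10^+2.34 + 10^+1.38)
   = 1 / (1 + 218.78 + 23.988) = 1/243.76 = 0.004102
[CO3²⁻] = α₂ × DIC = 0.004102 × 4.15 = 0.0170 mmol/kg = 17.0 μmol/kg

[CO3²⁻] = 17.0 μmol/kg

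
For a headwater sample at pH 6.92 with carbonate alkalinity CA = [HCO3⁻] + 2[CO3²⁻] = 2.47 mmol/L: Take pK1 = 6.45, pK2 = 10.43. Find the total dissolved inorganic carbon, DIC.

DIC = 3.31 mmol/L

CA = [HCO3⁻] + 2[CO3²⁻] = (α₁ + 2α₂)·DIC
At pH 6.92: [H⁺]/K1 = 10^-0.47 = 0.33884, K2/[H⁺] = 10^-3.51 = 0.00030903
α₁ = 1/(1 + 0.33884 + 0.00030903) = 1/1.3392 = 0.7467; α₂ = α₁·K2/[H⁺] = 0.0002308
α₁ + 2α₂ = 0.7472
DIC = CA / (α₁ + 2α₂) = 2.47 / 0.7472 = 3.31 mmol/L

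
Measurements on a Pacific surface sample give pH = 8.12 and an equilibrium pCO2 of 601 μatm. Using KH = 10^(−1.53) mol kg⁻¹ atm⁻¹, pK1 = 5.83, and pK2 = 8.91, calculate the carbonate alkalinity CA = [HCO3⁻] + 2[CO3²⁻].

[CO2*] = KH · pCO2 = 10^(−1.53) × 601×10^-6 = 1.774×10^-5 mol/kg
α₀ = 1/(1 + K1/[H⁺] + K1K2/[H⁺]²) = 1/(1 + 10^+2.29 + 10^+1.50) = 0.004394
DIC = [CO2*]/α₀ = 1.774×10^-5 / 0.004394 = 4.037 mmol/kg
CA = (α₁ + 2α₂)·DIC = (0.8567 + 2×0.1389) × 4.037 = 4.58 mmol/kg

CA = 4.58 mmol/kg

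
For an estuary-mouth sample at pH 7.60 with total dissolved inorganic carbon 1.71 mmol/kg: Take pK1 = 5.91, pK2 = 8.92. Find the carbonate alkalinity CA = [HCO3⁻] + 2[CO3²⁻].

CA = 1.75 mmol/kg

CA = [HCO3⁻] + 2[CO3²⁻] = (α₁ + 2α₂)·DIC
At pH 7.60: [H⁺]/K1 = 10^-1.69 = 0.020417, K2/[H⁺] = 10^-1.32 = 0.047863
α₁ = 1/(1 + 0.020417 + 0.047863) = 1/1.0683 = 0.9361; α₂ = α₁·K2/[H⁺] = 0.04480
α₁ + 2α₂ = 1.0257
CA = 1.0257 × 1.71 = 1.75 mmol/kg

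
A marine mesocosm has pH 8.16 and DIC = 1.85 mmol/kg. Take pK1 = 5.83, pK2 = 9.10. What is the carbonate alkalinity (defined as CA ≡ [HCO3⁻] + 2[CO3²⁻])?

CA = [HCO3⁻] + 2[CO3²⁻] = (α₁ + 2α₂)·DIC
At pH 8.16: [H⁺]/K1 = 10^-2.33 = 0.0046774, K2/[H⁺] = 10^-0.94 = 0.11482
α₁ = 1/(1 + 0.0046774 + 0.11482) = 1/1.1195 = 0.8933; α₂ = α₁·K2/[H⁺] = 0.1026
α₁ + 2α₂ = 1.0984
CA = 1.0984 × 1.85 = 2.03 mmol/kg

CA = 2.03 mmol/kg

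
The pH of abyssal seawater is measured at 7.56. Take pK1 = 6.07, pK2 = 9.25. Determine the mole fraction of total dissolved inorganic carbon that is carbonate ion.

α₂ = 1 / (1 + [H⁺]/K2 + [H⁺]²/(K1K2)) = 1 / (1 + 10^+1.69 + 10^+0.20)
   = 1 / (1 + 48.978 + 1.5849) = 1/51.563 = 0.01939

α₂ = 0.0194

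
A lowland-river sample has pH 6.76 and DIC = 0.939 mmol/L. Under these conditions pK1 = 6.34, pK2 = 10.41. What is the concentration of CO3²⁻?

α₂ = 1 / (1 + [H⁺]/K2 + [H⁺]²/(K1K2)) = 1 / (1 + 10^+3.65 + 10^+3.23)
   = 1 / (1 + 4466.8 + 1698.2) = 1/6166.1 = 0.0001622
[CO3²⁻] = α₂ × DIC = 0.0001622 × 0.939 = 0.000152 mmol/L = 0.152 μmol/L

[CO3²⁻] = 0.152 μmol/L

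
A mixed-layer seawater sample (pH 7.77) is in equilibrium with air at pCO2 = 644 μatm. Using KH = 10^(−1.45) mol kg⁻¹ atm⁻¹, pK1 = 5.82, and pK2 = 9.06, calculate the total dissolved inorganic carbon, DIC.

DIC = 2.16 mmol/kg

[CO2*] = KH · pCO2 = 10^(−1.45) × 644×10^-6 = 2.285×10^-5 mol/kg
α₀ = 1/(1 + K1/[H⁺] + K1K2/[H⁺]²) = 1/(1 + 10^+1.95 + 10^+0.66) = 0.01056
DIC = [CO2*]/α₀ = 2.285×10^-5 / 0.01056 = 2.16 mmol/kg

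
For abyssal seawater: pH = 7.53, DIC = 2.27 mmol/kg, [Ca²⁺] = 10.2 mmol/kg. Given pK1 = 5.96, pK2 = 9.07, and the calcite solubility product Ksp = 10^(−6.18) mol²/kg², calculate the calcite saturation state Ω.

α₂ = 1 / (1 + [H⁺]/K2 + [H⁺]²/(K1K2)) = 1 / (1 + 10^+1.54 + 10^-0.03)
   = 1 / (1 + 34.674 + 0.93325) = 1/36.607 = 0.02732
[CO3²⁻] = α₂ × DIC = 0.02732 × 2.27 = 0.06201 mmol/kg
Ksp = 10^(−6.18) = 6.607×10^-7
Ω = [Ca²⁺][CO3²⁻]/Ksp = (10.2×10^-3)(6.201×10^-5) / 6.607×10^-7 = 0.957

Ω = 0.957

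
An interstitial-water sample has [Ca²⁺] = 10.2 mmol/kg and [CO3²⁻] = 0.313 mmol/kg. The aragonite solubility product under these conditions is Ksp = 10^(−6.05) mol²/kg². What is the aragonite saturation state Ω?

Ω = 3.58

Ksp = 10^(−6.05) = 8.913×10^-7
Ω = [Ca²⁺][CO3²⁻]/Ksp = (10.2×10^-3)(0.313×10^-3) / 8.913×10^-7 = 3.58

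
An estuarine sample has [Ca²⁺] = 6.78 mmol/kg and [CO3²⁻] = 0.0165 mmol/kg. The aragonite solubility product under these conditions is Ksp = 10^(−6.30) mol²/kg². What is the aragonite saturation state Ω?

Ω = 0.223

Ksp = 10^(−6.30) = 5.012×10^-7
Ω = [Ca²⁺][CO3²⁻]/Ksp = (6.78×10^-3)(0.0165×10^-3) / 5.012×10^-7 = 0.223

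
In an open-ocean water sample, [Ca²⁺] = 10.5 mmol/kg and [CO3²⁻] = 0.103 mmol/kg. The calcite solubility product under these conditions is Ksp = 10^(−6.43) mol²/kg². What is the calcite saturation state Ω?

Ksp = 10^(−6.43) = 3.715×10^-7
Ω = [Ca²⁺][CO3²⁻]/Ksp = (10.5×10^-3)(0.103×10^-3) / 3.715×10^-7 = 2.91

Ω = 2.91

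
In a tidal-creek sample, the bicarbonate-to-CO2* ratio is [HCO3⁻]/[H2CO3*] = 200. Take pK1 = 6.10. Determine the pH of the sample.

From K1 = [H⁺][HCO3⁻]/[H2CO3*]:  pH = pK1 + log₁₀([HCO3⁻]/[H2CO3*])
log₁₀(200) = +2.301
pH = 6.10 + (+2.301) = 8.40

pH = 8.40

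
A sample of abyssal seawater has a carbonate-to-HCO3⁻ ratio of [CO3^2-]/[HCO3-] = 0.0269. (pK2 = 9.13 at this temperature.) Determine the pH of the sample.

From K2 = [H⁺][CO3^2-]/[HCO3-]:  pH = pK2 + log₁₀([CO3^2-]/[HCO3-])
log₁₀(0.0269) = -1.570
pH = 9.13 + (-1.570) = 7.56

pH = 7.56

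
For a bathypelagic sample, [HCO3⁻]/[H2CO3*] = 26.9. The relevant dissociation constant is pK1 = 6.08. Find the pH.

pH = 7.51

From K1 = [H⁺][HCO3⁻]/[H2CO3*]:  pH = pK1 + log₁₀([HCO3⁻]/[H2CO3*])
log₁₀(26.9) = +1.430
pH = 6.08 + (+1.430) = 7.51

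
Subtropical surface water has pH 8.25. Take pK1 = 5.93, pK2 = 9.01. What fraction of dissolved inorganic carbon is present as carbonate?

α₂ = 0.147

α₂ = 1 / (1 + [H⁺]/K2 + [H⁺]²/(K1K2)) = 1 / (1 + 10^+0.76 + 10^-1.56)
   = 1 / (1 + 5.7544 + 0.027542) = 1/6.7819 = 0.1475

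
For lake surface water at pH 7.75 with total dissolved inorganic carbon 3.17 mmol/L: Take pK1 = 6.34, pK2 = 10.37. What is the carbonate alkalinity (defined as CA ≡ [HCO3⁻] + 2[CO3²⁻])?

CA = 3.06 mmol/L

CA = [HCO3⁻] + 2[CO3²⁻] = (α₁ + 2α₂)·DIC
At pH 7.75: [H⁺]/K1 = 10^-1.41 = 0.038905, K2/[H⁺] = 10^-2.62 = 0.0023988
α₁ = 1/(1 + 0.038905 + 0.0023988) = 1/1.0413 = 0.9603; α₂ = α₁·K2/[H⁺] = 0.002304
α₁ + 2α₂ = 0.9649
CA = 0.9649 × 3.17 = 3.06 mmol/L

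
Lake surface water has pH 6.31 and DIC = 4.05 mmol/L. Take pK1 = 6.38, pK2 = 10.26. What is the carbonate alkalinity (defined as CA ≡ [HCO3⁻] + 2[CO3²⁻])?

CA = [HCO3⁻] + 2[CO3²⁻] = (α₁ + 2α₂)·DIC
At pH 6.31: [H⁺]/K1 = 10^0.07 = 1.1749, K2/[H⁺] = 10^-3.95 = 0.00011220
α₁ = 1/(1 + 1.1749 + 0.00011220) = 1/2.1750 = 0.4598; α₂ = α₁·K2/[H⁺] = 5.159×10^-5
α₁ + 2α₂ = 0.4599
CA = 0.4599 × 4.05 = 1.86 mmol/L

CA = 1.86 mmol/L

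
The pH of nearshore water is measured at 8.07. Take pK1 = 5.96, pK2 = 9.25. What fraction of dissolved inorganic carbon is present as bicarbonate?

α₁ = 0.931

α₁ = 1 / (1 + [H⁺]/K1 + K2/[H⁺]) = 1 / (1 + 10^-2.11 + 10^-1.18)
   = 1 / (1 + 0.0077625 + 0.066069) = 1/1.0738 = 0.9312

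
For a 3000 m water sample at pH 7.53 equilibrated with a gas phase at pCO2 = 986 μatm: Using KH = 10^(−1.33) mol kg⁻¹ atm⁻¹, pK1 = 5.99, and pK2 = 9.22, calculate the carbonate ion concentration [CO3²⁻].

[CO3²⁻] = 0.0326 mmol/kg

[CO2*] = KH · pCO2 = 10^(−1.33) × 986×10^-6 = 4.612×10^-5 mol/kg
α₀ = 1/(1 + K1/[H⁺] + K1K2/[H⁺]²) = 1/(1 + 10^+1.54 + 10^-0.15) = 0.02749
DIC = [CO2*]/α₀ = 4.612×10^-5 / 0.02749 = 1.678 mmol/kg
[CO3²⁻] = α₂·DIC; α₂ = 0.01946, so [CO3²⁻] = 0.01946 × 1.678 = 0.0326 mmol/kg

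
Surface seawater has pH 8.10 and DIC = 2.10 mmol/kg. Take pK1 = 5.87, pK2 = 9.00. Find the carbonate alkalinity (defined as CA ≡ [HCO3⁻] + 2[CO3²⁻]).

CA = [HCO3⁻] + 2[CO3²⁻] = (α₁ + 2α₂)·DIC
At pH 8.10: [H⁺]/K1 = 10^-2.23 = 0.0058884, K2/[H⁺] = 10^-0.90 = 0.12589
α₁ = 1/(1 + 0.0058884 + 0.12589) = 1/1.1318 = 0.8836; α₂ = α₁·K2/[H⁺] = 0.1112
α₁ + 2α₂ = 1.1060
CA = 1.1060 × 2.10 = 2.32 mmol/kg

CA = 2.32 mmol/kg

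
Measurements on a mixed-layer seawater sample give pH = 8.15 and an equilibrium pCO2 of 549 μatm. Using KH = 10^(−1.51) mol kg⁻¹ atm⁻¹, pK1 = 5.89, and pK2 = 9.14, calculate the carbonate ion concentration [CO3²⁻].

[CO3²⁻] = 0.316 mmol/kg

[CO2*] = KH · pCO2 = 10^(−1.51) × 549×10^-6 = 1.697×10^-5 mol/kg
α₀ = 1/(1 + K1/[H⁺] + K1K2/[H⁺]²) = 1/(1 + 10^+2.26 + 10^+1.27) = 0.004961
DIC = [CO2*]/α₀ = 1.697×10^-5 / 0.004961 = 3.420 mmol/kg
[CO3²⁻] = α₂·DIC; α₂ = 0.09237, so [CO3²⁻] = 0.09237 × 3.420 = 0.316 mmol/kg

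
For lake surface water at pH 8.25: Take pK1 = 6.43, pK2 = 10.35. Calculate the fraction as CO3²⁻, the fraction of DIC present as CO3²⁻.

α₂ = 0.00776

α₂ = 1 / (1 + [H⁺]/K2 + [H⁺]²/(K1K2)) = 1 / (1 + 10^+2.10 + 10^+0.28)
   = 1 / (1 + 125.89 + 1.9055) = 1/128.80 = 0.007764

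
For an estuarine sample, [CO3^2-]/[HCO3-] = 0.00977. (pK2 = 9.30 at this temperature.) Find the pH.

pH = 7.29

From K2 = [H⁺][CO3^2-]/[HCO3-]:  pH = pK2 + log₁₀([CO3^2-]/[HCO3-])
log₁₀(0.00977) = -2.010
pH = 9.30 + (-2.010) = 7.29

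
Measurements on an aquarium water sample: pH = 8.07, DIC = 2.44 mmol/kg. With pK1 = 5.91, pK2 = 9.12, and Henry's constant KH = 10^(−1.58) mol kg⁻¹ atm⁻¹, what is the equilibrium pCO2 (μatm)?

α₀ = 1 / (1 + K1/[H⁺] + K1K2/[H⁺]²) = 1 / (1 + 10^+2.16 + 10^+1.11)
   = 1 / (1 + 144.54 + 12.882) = 1/158.43 = 0.006312
[CO2*] = α₀ × DIC = 0.006312 × 2.44 = 0.01540 mmol/kg = 15.40 μmol/kg
pCO2 = [CO2*]/KH = 1.540×10^-5 / 2.630×10^-2 = 586 μatm

pCO2 = 586 μatm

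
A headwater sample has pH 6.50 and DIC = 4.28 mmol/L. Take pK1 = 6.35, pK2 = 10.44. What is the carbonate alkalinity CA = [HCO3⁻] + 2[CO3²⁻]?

CA = [HCO3⁻] + 2[CO3²⁻] = (α₁ + 2α₂)·DIC
At pH 6.50: [H⁺]/K1 = 10^-0.15 = 0.70795, K2/[H⁺] = 10^-3.94 = 0.00011482
α₁ = 1/(1 + 0.70795 + 0.00011482) = 1/1.7081 = 0.5855; α₂ = α₁·K2/[H⁺] = 6.722×10^-5
α₁ + 2α₂ = 0.5856
CA = 0.5856 × 4.28 = 2.51 mmol/L

CA = 2.51 mmol/L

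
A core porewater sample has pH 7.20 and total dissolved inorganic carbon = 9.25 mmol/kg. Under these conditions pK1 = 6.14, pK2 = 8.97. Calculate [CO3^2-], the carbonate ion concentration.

[CO3²⁻] = 0.142 mmol/kg

α₂ = 1 / (1 + [H⁺]/K2 + [H⁺]²/(K1K2)) = 1 / (1 + 10^+1.77 + 10^+0.71)
   = 1 / (1 + 58.884 + 5.1286) = 1/65.013 = 0.01538
[CO3²⁻] = α₂ × DIC = 0.01538 × 9.25 = 0.142 mmol/kg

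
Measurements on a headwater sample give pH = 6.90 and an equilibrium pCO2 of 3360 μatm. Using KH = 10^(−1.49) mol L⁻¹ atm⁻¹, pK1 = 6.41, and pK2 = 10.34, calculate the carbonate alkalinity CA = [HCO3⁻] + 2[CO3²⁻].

[CO2*] = KH · pCO2 = 10^(−1.49) × 3360×10^-6 = 1.087×10^-4 mol/L
α₀ = 1/(1 + K1/[H⁺] + K1K2/[H⁺]²) = 1/(1 + 10^+0.49 + 10^-2.95) = 0.2444
DIC = [CO2*]/α₀ = 1.087×10^-4 / 0.2444 = 0.4448 mmol/L
CA = (α₁ + 2α₂)·DIC = (0.7553 + 2×0.0002742) × 0.4448 = 0.336 mmol/L

CA = 0.336 mmol/L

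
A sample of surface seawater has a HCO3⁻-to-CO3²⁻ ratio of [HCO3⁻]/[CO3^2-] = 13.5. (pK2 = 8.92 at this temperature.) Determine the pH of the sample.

From K2 = [H⁺][CO3^2-]/[HCO3⁻]:  pH = pK2 − log₁₀([HCO3⁻]/[CO3^2-])
log₁₀(13.5) = +1.130
pH = 8.92 − (+1.130) = 7.79

pH = 7.79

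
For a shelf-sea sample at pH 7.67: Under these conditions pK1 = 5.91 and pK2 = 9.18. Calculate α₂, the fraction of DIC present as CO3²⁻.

α₂ = 1 / (1 + [H⁺]/K2 + [H⁺]²/(K1K2)) = 1 / (1 + 10^+1.51 + 10^-0.25)
   = 1 / (1 + 32.359 + 0.56234) = 1/33.922 = 0.02948

α₂ = 0.0295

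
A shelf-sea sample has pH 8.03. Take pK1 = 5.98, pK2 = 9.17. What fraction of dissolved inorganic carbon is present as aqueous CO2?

α₀ = 1 / (1 + K1/[H⁺] + K1K2/[H⁺]²) = 1 / (1 + 10^+2.05 + 10^+0.91)
   = 1 / (1 + 112.20 + 8.1283) = 1/121.33 = 0.008242

α₀ = 0.00824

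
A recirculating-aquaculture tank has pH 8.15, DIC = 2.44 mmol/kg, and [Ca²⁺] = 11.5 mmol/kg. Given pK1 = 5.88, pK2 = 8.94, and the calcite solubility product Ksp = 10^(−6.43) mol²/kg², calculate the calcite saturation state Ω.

Ω = 10.5

α₂ = 1 / (1 + [H⁺]/K2 + [H⁺]²/(K1K2)) = 1 / (1 + 10^+0.79 + 10^-1.48)
   = 1 / (1 + 6.1660 + 0.033113) = 1/7.1991 = 0.1389
[CO3²⁻] = α₂ × DIC = 0.1389 × 2.44 = 0.3389 mmol/kg
Ksp = 10^(−6.43) = 3.715×10^-7
Ω = [Ca²⁺][CO3²⁻]/Ksp = (11.5×10^-3)(3.389×10^-4) / 3.715×10^-7 = 10.5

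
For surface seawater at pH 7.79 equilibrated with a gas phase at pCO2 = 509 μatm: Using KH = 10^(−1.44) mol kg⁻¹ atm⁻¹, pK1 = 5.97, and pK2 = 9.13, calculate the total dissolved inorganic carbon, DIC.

[CO2*] = KH · pCO2 = 10^(−1.44) × 509×10^-6 = 1.848×10^-5 mol/kg
α₀ = 1/(1 + K1/[H⁺] + K1K2/[H⁺]²) = 1/(1 + 10^+1.82 + 10^+0.48) = 0.01427
DIC = [CO2*]/α₀ = 1.848×10^-5 / 0.01427 = 1.30 mmol/kg

DIC = 1.30 mmol/kg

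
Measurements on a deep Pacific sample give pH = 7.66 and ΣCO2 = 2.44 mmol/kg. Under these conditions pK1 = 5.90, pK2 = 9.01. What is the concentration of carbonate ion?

α₂ = 1 / (1 + [H⁺]/K2 + [H⁺]²/(K1K2)) = 1 / (1 + 10^+1.35 + 10^-0.41)
   = 1 / (1 + 22.387 + 0.38905) = 1/23.776 = 0.04206
[CO3²⁻] = α₂ × DIC = 0.04206 × 2.44 = 0.103 mmol/kg

[CO3²⁻] = 0.103 mmol/kg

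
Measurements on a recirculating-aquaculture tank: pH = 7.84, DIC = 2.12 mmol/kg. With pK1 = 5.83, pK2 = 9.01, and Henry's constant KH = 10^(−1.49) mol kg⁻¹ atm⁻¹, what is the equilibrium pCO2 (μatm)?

pCO2 = 594 μatm

α₀ = 1 / (1 + K1/[H⁺] + K1K2/[H⁺]²) = 1 / (1 + 10^+2.01 + 10^+0.84)
   = 1 / (1 + 102.33 + 6.9183) = 1/110.25 = 0.009070
[CO2*] = α₀ × DIC = 0.009070 × 2.12 = 0.01923 mmol/kg = 19.23 μmol/kg
pCO2 = [CO2*]/KH = 1.923×10^-5 / 3.236×10^-2 = 594 μatm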